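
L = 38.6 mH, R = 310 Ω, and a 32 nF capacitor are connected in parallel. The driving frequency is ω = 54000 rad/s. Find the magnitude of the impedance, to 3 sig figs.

X_L = ωL = 2080 Ω
X_C = 1/(ωC) = 579 Ω
Parallel: admittances add. Y = 1/R + 1/(jωL) + jωC
Y = (0.00323 + j0.00125) S
|Y| = 0.00346 S → |Z| = 1/|Y| = 289 Ω, ∠Z = −∠Y = -21.2°

289 Ω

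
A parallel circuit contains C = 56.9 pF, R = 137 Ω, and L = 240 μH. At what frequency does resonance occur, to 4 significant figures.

ω₀ = 1/√(LC) = 1/√(0.00024 × 5.69e-11) = 8.557e+06 rad/s
f₀ = ω₀/(2π) = 1.362 MHz

1.362 MHz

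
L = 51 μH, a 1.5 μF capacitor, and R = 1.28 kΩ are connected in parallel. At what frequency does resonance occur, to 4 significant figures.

ω₀ = 1/√(LC) = 1/√(5.1e-05 × 1.5e-06) = 114300 rad/s
f₀ = ω₀/(2π) = 18.20 kHz

18.20 kHz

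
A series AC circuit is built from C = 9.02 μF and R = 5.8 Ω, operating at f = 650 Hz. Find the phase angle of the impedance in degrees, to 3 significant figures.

ω = 2πf = 4084 rad/s
X_C = 1/(ωC) = 27.1 Ω
Z = 5.80 − j27.1 Ω
|Z| = √(5.80² + 27.1²) = 27.8 Ω
∠Z = arctan(-27.1/5.80) = -77.9°

-77.9°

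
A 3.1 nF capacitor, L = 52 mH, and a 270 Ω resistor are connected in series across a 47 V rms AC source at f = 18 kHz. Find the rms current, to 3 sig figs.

ω = 2πf = 113100 rad/s
X_L = ωL = 5880 Ω
X_C = 1/(ωC) = 2850 Ω
Net reactance X = X_L − X_C = 3030 Ω
Z = 270 + j3030 Ω
|Z| = √(270² + 3030²) = 3040 Ω
I = V/|Z| = 47/3040 = 15.5 mA

15.5 mA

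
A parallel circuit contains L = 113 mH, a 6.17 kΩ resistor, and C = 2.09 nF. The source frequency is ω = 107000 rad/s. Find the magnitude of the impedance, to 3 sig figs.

X_L = ωL = 12100 Ω
X_C = 1/(ωC) = 4470 Ω
Parallel: admittances add. Y = 1/R + 1/(jωL) + jωC
Y = (0.000162 + j0.000141) S
|Y| = 0.000215 S → |Z| = 1/|Y| = 4660 Ω, ∠Z = −∠Y = -41.0°

4660 Ω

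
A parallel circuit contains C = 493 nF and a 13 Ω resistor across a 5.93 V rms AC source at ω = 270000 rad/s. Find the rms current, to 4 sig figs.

911.7 mA

X_C = 1/(ωC) = 7.513 Ω
Parallel: admittances add. Y = 1/R + jωC
Y = (0.07692 + j0.1331) S
|Y| = 0.1537 S → |Z| = 1/|Y| = 6.505 Ω, ∠Z = −∠Y = -59.98°
I = V/|Z| = 5.93/6.505 = 911.7 mA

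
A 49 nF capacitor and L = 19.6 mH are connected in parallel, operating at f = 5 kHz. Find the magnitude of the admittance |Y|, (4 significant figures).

84.65 μS

ω = 2πf = 31420 rad/s
X_L = ωL = 615.8 Ω
X_C = 1/(ωC) = 649.6 Ω
Parallel: admittances add. Y = 1/(jωL) + jωC
Y = (0 − j8.465e-05) S
|Y| = 8.465e-05 S → |Z| = 1/|Y| = 11810 Ω, ∠Z = −∠Y = 90.00°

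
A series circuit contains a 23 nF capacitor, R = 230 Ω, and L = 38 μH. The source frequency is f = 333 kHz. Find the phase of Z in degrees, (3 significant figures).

14.3°

ω = 2πf = 2.092e+06 rad/s
X_L = ωL = 79.5 Ω
X_C = 1/(ωC) = 20.8 Ω
Net reactance X = X_L − X_C = 58.7 Ω
Z = 230 + j58.7 Ω
|Z| = √(230² + 58.7²) = 237 Ω
∠Z = arctan(58.7/230) = 14.3°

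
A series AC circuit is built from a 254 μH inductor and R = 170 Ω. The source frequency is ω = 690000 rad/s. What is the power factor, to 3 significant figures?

0.696

X_L = ωL = 175 Ω
Z = 170 + j175 Ω
|Z| = √(170² + 175²) = 244 Ω
∠Z = arctan(175/170) = 45.9°
cos φ = cos(45.9°) = 0.696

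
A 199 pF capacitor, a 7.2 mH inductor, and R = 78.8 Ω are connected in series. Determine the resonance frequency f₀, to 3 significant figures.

133 kHz

ω₀ = 1/√(LC) = 1/√(0.0072 × 1.99e-10) = 835400 rad/s
f₀ = ω₀/(2π) = 133 kHz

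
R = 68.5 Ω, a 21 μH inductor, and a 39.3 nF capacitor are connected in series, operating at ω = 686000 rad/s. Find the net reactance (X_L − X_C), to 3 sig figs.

-22.7 Ω

X_L = ωL = 14.4 Ω
X_C = 1/(ωC) = 37.1 Ω
X = 14.4 − 37.1 = -22.7 Ω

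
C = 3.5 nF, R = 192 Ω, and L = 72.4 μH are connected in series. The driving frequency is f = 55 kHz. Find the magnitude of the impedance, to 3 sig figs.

ω = 2πf = 345600 rad/s
X_L = ωL = 25.0 Ω
X_C = 1/(ωC) = 827 Ω
Net reactance X = X_L − X_C = -802 Ω
Z = 192 − j802 Ω
|Z| = √(192² + 802²) = 824 Ω

824 Ω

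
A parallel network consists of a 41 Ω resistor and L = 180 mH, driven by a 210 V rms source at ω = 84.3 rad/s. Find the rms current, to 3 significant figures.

14.8 A

X_L = ωL = 15.2 Ω
Parallel: admittances add. Y = 1/R + 1/(jωL)
Y = (0.0244 − j0.0659) S
|Y| = 0.0703 S → |Z| = 1/|Y| = 14.2 Ω, ∠Z = −∠Y = 69.7°
I = V/|Z| = 210/14.2 = 14.8 A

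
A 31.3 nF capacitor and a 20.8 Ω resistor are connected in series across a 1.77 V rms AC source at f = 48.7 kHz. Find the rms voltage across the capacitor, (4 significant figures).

ω = 2πf = 306000 rad/s
X_C = 1/(ωC) = 104.4 Ω
Z = 20.80 − j104.4 Ω
|Z| = √(20.80² + 104.4²) = 106.5 Ω
I = V/|Z| = 16.63 mA
V_C = I·|Z_C| = 0.01663 × 104.4 = 1.736 V

1.736 V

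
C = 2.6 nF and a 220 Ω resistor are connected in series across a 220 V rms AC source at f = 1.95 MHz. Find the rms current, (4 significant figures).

ω = 2πf = 1.225e+07 rad/s
X_C = 1/(ωC) = 31.39 Ω
Z = 220.0 − j31.39 Ω
|Z| = √(220.0² + 31.39²) = 222.2 Ω
I = V/|Z| = 220/222.2 = 990.0 mA

990.0 mA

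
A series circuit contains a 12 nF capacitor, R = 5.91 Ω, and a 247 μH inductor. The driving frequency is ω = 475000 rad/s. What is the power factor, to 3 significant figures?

X_L = ωL = 117 Ω
X_C = 1/(ωC) = 175 Ω
Net reactance X = X_L − X_C = -58.1 Ω
Z = 5.91 − j58.1 Ω
|Z| = √(5.91² + 58.1²) = 58.4 Ω
∠Z = arctan(-58.1/5.91) = -84.2°
cos φ = cos(-84.2°) = 0.101

0.101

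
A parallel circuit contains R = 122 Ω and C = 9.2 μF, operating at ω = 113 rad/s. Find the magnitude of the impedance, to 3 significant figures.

121 Ω

X_C = 1/(ωC) = 962 Ω
Parallel: admittances add. Y = 1/R + jωC
Y = (0.00820 + j0.00104) S
|Y| = 0.00826 S → |Z| = 1/|Y| = 121 Ω, ∠Z = −∠Y = -7.23°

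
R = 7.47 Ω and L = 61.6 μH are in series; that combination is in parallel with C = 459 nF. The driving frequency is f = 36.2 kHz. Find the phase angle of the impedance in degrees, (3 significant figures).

ω = 2πf = 227500 rad/s
X_L = ωL = 14.0 Ω
X_C = 1/(ωC) = 9.58 Ω
Branch 1 (R+jX_L): Z₁ = 7.47 + j14.0 Ω, |Z₁| = 15.9 Ω
Branch 2 (−jX_C): Z₂ = −j9.58 Ω
Parallel: Z = Z₁Z₂/(Z₁+Z₂), |Z| = 17.5 Ω, ∠Z = -58.7°

-58.7°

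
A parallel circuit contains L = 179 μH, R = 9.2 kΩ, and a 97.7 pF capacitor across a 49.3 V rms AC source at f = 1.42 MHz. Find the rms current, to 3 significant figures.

13.2 mA

ω = 2πf = 8.922e+06 rad/s
X_L = ωL = 1600 Ω
X_C = 1/(ωC) = 1150 Ω
Parallel: admittances add. Y = 1/R + 1/(jωL) + jωC
Y = (0.000109 + j0.000246) S
|Y| = 0.000269 S → |Z| = 1/|Y| = 3720 Ω, ∠Z = −∠Y = -66.1°
I = V/|Z| = 49.3/3720 = 13.2 mA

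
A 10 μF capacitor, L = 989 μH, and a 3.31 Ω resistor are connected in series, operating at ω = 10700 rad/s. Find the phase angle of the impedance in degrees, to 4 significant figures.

X_L = ωL = 10.58 Ω
X_C = 1/(ωC) = 9.346 Ω
Net reactance X = X_L − X_C = 1.237 Ω
Z = 3.310 + j1.237 Ω
|Z| = √(3.310² + 1.237²) = 3.533 Ω
∠Z = arctan(1.237/3.310) = 20.48°

20.48°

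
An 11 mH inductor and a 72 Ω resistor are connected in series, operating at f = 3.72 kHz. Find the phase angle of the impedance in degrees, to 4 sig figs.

ω = 2πf = 23370 rad/s
X_L = ωL = 257.1 Ω
Z = 72.00 + j257.1 Ω
|Z| = √(72.00² + 257.1²) = 267.0 Ω
∠Z = arctan(257.1/72.00) = 74.36°

74.36°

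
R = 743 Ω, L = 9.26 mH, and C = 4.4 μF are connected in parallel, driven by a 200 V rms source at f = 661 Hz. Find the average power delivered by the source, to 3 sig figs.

53.8 W

ω = 2πf = 4153 rad/s
X_L = ωL = 38.5 Ω
X_C = 1/(ωC) = 54.7 Ω
Parallel: admittances add. Y = 1/R + 1/(jωL) + jωC
Y = (0.00135 − j0.00773) S
|Y| = 0.00784 S → |Z| = 1/|Y| = 127 Ω, ∠Z = −∠Y = 80.1°
I = V/|Z| = 1.57 A
P = VI cos φ = 200 × 1.57 × cos(80.1°) = 53.8 W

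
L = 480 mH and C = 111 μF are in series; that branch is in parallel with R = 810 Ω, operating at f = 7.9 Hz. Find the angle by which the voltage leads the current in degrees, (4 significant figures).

-78.98°

ω = 2πf = 49.64 rad/s
X_L = ωL = 23.83 Ω
X_C = 1/(ωC) = 181.5 Ω
Branch 1: Z₁ = R = 810.0 Ω
Branch 2 (series LC): Z₂ = j(X_L − X_C) = −j157.7 Ω
Parallel: Z = Z₁Z₂/(Z₁+Z₂), |Z| = 154.8 Ω, ∠Z = -78.98°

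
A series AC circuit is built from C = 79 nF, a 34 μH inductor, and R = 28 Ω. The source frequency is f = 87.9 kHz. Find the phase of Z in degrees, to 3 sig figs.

ω = 2πf = 552300 rad/s
X_L = ωL = 18.8 Ω
X_C = 1/(ωC) = 22.9 Ω
Net reactance X = X_L − X_C = -4.14 Ω
Z = 28.0 − j4.14 Ω
|Z| = √(28.0² + 4.14²) = 28.3 Ω
∠Z = arctan(-4.14/28.0) = -8.41°

-8.41°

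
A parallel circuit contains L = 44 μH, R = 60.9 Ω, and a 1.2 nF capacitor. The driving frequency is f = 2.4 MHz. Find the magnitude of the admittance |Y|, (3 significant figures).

23.3 mS

ω = 2πf = 1.508e+07 rad/s
X_L = ωL = 664 Ω
X_C = 1/(ωC) = 55.3 Ω
Parallel: admittances add. Y = 1/R + 1/(jωL) + jωC
Y = (0.0164 + j0.0166) S
|Y| = 0.0233 S → |Z| = 1/|Y| = 42.8 Ω, ∠Z = −∠Y = -45.3°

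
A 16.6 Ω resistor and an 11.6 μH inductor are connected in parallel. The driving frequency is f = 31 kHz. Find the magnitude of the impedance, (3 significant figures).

ω = 2πf = 194800 rad/s
X_L = ωL = 2.26 Ω
Parallel: admittances add. Y = 1/R + 1/(jωL)
Y = (0.0602 − j0.443) S
|Y| = 0.447 S → |Z| = 1/|Y| = 2.24 Ω, ∠Z = −∠Y = 82.2°

2.24 Ω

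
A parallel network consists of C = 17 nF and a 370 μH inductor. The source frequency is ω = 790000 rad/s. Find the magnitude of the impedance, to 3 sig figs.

99.9 Ω

X_L = ωL = 292 Ω
X_C = 1/(ωC) = 74.5 Ω
Parallel: admittances add. Y = 1/(jωL) + jωC
Y = (0 + j0.0100) S
|Y| = 0.0100 S → |Z| = 1/|Y| = 99.9 Ω, ∠Z = −∠Y = -90.0°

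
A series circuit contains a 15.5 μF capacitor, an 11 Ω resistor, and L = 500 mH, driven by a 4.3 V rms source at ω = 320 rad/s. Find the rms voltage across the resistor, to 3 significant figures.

X_L = ωL = 160 Ω
X_C = 1/(ωC) = 202 Ω
Net reactance X = X_L − X_C = -41.6 Ω
Z = 11.0 − j41.6 Ω
|Z| = √(11.0² + 41.6²) = 43.0 Ω
I = V/|Z| = 99.9 mA
V_R = I·|Z_R| = 0.0999 × 11.0 = 1.10 V

1.10 V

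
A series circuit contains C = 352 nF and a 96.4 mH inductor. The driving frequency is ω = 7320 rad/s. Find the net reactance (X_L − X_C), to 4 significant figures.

317.5 Ω

X_L = ωL = 705.6 Ω
X_C = 1/(ωC) = 388.1 Ω
X = 705.6 − 388.1 = 317.5 Ω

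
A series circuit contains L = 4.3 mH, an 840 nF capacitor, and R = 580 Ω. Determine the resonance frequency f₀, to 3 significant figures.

ω₀ = 1/√(LC) = 1/√(0.0043 × 8.4e-07) = 16640 rad/s
f₀ = ω₀/(2π) = 2.65 kHz

2.65 kHz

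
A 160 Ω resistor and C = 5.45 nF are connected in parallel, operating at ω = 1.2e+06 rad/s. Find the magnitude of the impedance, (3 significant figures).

111 Ω

X_C = 1/(ωC) = 153 Ω
Parallel: admittances add. Y = 1/R + jωC
Y = (0.00625 + j0.00654) S
|Y| = 0.00905 S → |Z| = 1/|Y| = 111 Ω, ∠Z = −∠Y = -46.3°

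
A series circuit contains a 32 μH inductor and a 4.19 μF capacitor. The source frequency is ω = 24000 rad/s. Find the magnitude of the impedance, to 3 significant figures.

9.18 Ω

X_L = ωL = 0.768 Ω
X_C = 1/(ωC) = 9.94 Ω
Net reactance X = X_L − X_C = -9.18 Ω
Z = − j9.18 Ω
|Z| = √(0² + 9.18²) = 9.18 Ω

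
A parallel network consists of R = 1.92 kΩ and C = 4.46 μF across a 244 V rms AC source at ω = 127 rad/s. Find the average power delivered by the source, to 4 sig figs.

X_C = 1/(ωC) = 1765 Ω
Parallel: admittances add. Y = 1/R + jωC
Y = (0.0005208 + j0.0005664) S
|Y| = 0.0007695 S → |Z| = 1/|Y| = 1300 Ω, ∠Z = −∠Y = -47.40°
I = V/|Z| = 187.8 mA
P = VI cos φ = 244 × 0.1878 × cos(-47.40°) = 31.01 W

31.01 W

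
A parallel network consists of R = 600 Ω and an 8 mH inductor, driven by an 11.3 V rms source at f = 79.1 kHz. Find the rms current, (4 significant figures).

ω = 2πf = 497000 rad/s
X_L = ωL = 3976 Ω
Parallel: admittances add. Y = 1/R + 1/(jωL)
Y = (0.001667 − j0.0002515) S
|Y| = 0.001686 S → |Z| = 1/|Y| = 593.3 Ω, ∠Z = −∠Y = 8.581°
I = V/|Z| = 11.3/593.3 = 19.05 mA

19.05 mA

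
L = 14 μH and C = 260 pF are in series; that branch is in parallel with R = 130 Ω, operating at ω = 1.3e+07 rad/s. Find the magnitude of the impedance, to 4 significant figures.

85.65 Ω

X_L = ωL = 182.0 Ω
X_C = 1/(ωC) = 295.9 Ω
Branch 1: Z₁ = R = 130.0 Ω
Branch 2 (series LC): Z₂ = j(X_L − X_C) = −j113.9 Ω
Parallel: Z = Z₁Z₂/(Z₁+Z₂), |Z| = 85.65 Ω, ∠Z = -48.79°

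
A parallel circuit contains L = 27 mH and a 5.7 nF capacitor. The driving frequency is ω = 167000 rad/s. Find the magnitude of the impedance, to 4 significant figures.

X_L = ωL = 4509 Ω
X_C = 1/(ωC) = 1051 Ω
Parallel: admittances add. Y = 1/(jωL) + jωC
Y = (0 + j0.0007301) S
|Y| = 0.0007301 S → |Z| = 1/|Y| = 1370 Ω, ∠Z = −∠Y = -90.00°

1370 Ω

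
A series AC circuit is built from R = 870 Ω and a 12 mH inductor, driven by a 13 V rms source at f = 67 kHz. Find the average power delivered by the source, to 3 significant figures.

ω = 2πf = 421000 rad/s
X_L = ωL = 5050 Ω
Z = 870 + j5050 Ω
|Z| = √(870² + 5050²) = 5130 Ω
∠Z = arctan(5050/870) = 80.2°
I = V/|Z| = 2.54 mA
P = VI cos φ = 13 × 0.00254 × cos(80.2°) = 5.60 mW

5.60 mW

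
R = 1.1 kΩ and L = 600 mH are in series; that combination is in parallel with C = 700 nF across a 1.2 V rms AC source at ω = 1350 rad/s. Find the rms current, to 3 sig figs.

936 μA

X_L = ωL = 810 Ω
X_C = 1/(ωC) = 1060 Ω
Branch 1 (R+jX_L): Z₁ = 1100 + j810 Ω, |Z₁| = 1370 Ω
Branch 2 (−jX_C): Z₂ = −j1060 Ω
Parallel: Z = Z₁Z₂/(Z₁+Z₂), |Z| = 1280 Ω, ∠Z = -40.9°
I = V/|Z| = 1.2/1280 = 936 μA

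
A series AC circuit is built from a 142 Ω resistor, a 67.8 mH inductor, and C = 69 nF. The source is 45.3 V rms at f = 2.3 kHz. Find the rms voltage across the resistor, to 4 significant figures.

ω = 2πf = 14450 rad/s
X_L = ωL = 979.8 Ω
X_C = 1/(ωC) = 1003 Ω
Net reactance X = X_L − X_C = -23.07 Ω
Z = 142.0 − j23.07 Ω
|Z| = √(142.0² + 23.07²) = 143.9 Ω
I = V/|Z| = 314.9 mA
V_R = I·|Z_R| = 0.3149 × 142.0 = 44.71 V

44.71 V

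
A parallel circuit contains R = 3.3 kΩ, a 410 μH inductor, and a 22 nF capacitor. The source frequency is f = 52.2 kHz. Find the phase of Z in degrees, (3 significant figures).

ω = 2πf = 328000 rad/s
X_L = ωL = 134 Ω
X_C = 1/(ωC) = 139 Ω
Parallel: admittances add. Y = 1/R + 1/(jωL) + jωC
Y = (0.000303 − j0.000221) S
|Y| = 0.000375 S → |Z| = 1/|Y| = 2670 Ω, ∠Z = −∠Y = 36.1°

36.1°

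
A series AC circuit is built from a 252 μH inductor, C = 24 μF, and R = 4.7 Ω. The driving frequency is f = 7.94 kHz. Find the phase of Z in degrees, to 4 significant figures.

ω = 2πf = 49890 rad/s
X_L = ωL = 12.57 Ω
X_C = 1/(ωC) = 0.8352 Ω
Net reactance X = X_L − X_C = 11.74 Ω
Z = 4.700 + j11.74 Ω
|Z| = √(4.700² + 11.74²) = 12.64 Ω
∠Z = arctan(11.74/4.700) = 68.18°

68.18°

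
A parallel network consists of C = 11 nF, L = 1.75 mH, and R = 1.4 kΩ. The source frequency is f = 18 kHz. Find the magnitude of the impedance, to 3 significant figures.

ω = 2πf = 113100 rad/s
X_L = ωL = 198 Ω
X_C = 1/(ωC) = 804 Ω
Parallel: admittances add. Y = 1/R + 1/(jωL) + jωC
Y = (0.000714 − j0.00381) S
|Y| = 0.00387 S → |Z| = 1/|Y| = 258 Ω, ∠Z = −∠Y = 79.4°

258 Ω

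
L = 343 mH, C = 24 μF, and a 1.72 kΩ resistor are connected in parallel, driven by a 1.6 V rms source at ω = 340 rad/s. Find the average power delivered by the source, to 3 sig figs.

X_L = ωL = 117 Ω
X_C = 1/(ωC) = 123 Ω
Parallel: admittances add. Y = 1/R + 1/(jωL) + jωC
Y = (0.000581 − j0.000415) S
|Y| = 0.000714 S → |Z| = 1/|Y| = 1400 Ω, ∠Z = −∠Y = 35.5°
I = V/|Z| = 1.14 mA
P = VI cos φ = 1.6 × 0.00114 × cos(35.5°) = 1.49 mW

1.49 mW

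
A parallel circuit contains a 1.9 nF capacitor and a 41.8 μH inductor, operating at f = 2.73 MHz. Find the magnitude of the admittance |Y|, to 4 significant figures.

ω = 2πf = 1.715e+07 rad/s
X_L = ωL = 717.0 Ω
X_C = 1/(ωC) = 30.68 Ω
Parallel: admittances add. Y = 1/(jωL) + jωC
Y = (0 + j0.03120) S
|Y| = 0.03120 S → |Z| = 1/|Y| = 32.06 Ω, ∠Z = −∠Y = -90.00°

31.20 mS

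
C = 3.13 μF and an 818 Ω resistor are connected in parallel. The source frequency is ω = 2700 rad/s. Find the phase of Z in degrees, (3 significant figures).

-81.8°

X_C = 1/(ωC) = 118 Ω
Parallel: admittances add. Y = 1/R + jωC
Y = (0.00122 + j0.00845) S
|Y| = 0.00854 S → |Z| = 1/|Y| = 117 Ω, ∠Z = −∠Y = -81.8°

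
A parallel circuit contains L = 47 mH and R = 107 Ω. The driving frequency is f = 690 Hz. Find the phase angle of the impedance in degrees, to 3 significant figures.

27.7°

ω = 2πf = 4335 rad/s
X_L = ωL = 204 Ω
Parallel: admittances add. Y = 1/R + 1/(jωL)
Y = (0.00935 − j0.00491) S
|Y| = 0.0106 S → |Z| = 1/|Y| = 94.7 Ω, ∠Z = −∠Y = 27.7°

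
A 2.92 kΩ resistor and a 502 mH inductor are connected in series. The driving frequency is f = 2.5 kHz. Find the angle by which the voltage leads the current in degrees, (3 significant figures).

ω = 2πf = 15710 rad/s
X_L = ωL = 7890 Ω
Z = 2920 + j7890 Ω
|Z| = √(2920² + 7890²) = 8410 Ω
∠Z = arctan(7890/2920) = 69.7°

69.7°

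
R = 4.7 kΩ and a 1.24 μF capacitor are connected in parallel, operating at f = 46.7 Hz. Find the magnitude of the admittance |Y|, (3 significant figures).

421 μS

ω = 2πf = 293.4 rad/s
X_C = 1/(ωC) = 2750 Ω
Parallel: admittances add. Y = 1/R + jωC
Y = (0.000213 + j0.000364) S
|Y| = 0.000421 S → |Z| = 1/|Y| = 2370 Ω, ∠Z = −∠Y = -59.7°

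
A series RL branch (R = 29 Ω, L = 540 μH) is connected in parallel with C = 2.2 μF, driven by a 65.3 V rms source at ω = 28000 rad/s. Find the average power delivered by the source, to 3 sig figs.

116 W

X_L = ωL = 15.1 Ω
X_C = 1/(ωC) = 16.2 Ω
Branch 1 (R+jX_L): Z₁ = 29.0 + j15.1 Ω, |Z₁| = 32.7 Ω
Branch 2 (−jX_C): Z₂ = −j16.2 Ω
Parallel: Z = Z₁Z₂/(Z₁+Z₂), |Z| = 18.3 Ω, ∠Z = -60.3°
I = V/|Z| = 3.57 A
P = VI cos φ = 65.3 × 3.57 × cos(-60.3°) = 116 W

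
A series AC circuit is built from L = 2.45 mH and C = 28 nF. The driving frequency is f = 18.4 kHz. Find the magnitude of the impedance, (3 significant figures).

ω = 2πf = 115600 rad/s
X_L = ωL = 283 Ω
X_C = 1/(ωC) = 309 Ω
Net reactance X = X_L − X_C = -25.7 Ω
Z = − j25.7 Ω
|Z| = √(0² + 25.7²) = 25.7 Ω

25.7 Ω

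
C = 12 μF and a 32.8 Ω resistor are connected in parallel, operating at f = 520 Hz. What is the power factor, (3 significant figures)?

0.614

ω = 2πf = 3267 rad/s
X_C = 1/(ωC) = 25.5 Ω
Parallel: admittances add. Y = 1/R + jωC
Y = (0.0305 + j0.0392) S
|Y| = 0.0497 S → |Z| = 1/|Y| = 20.1 Ω, ∠Z = −∠Y = -52.1°
cos φ = cos(-52.1°) = 0.614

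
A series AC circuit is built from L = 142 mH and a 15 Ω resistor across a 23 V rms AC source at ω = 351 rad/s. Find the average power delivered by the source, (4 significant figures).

X_L = ωL = 49.84 Ω
Z = 15.00 + j49.84 Ω
|Z| = √(15.00² + 49.84²) = 52.05 Ω
∠Z = arctan(49.84/15.00) = 73.25°
I = V/|Z| = 441.9 mA
P = VI cos φ = 23 × 0.4419 × cos(73.25°) = 2.929 W

2.929 W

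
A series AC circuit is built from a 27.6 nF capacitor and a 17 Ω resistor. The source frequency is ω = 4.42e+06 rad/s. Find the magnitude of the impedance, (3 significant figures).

X_C = 1/(ωC) = 8.20 Ω
Z = 17.0 − j8.20 Ω
|Z| = √(17.0² + 8.20²) = 18.9 Ω

18.9 Ω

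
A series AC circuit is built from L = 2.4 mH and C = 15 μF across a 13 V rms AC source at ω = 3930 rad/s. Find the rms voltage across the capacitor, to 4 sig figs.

X_L = ωL = 9.432 Ω
X_C = 1/(ωC) = 16.96 Ω
Net reactance X = X_L − X_C = -7.532 Ω
Z = − j7.532 Ω
|Z| = √(0² + 7.532²) = 7.532 Ω
I = V/|Z| = 1.726 A
V_C = I·|Z_C| = 1.726 × 16.96 = 29.28 V

29.28 V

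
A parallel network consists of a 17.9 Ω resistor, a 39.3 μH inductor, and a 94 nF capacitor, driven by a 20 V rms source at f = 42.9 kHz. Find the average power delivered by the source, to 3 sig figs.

ω = 2πf = 269500 rad/s
X_L = ωL = 10.6 Ω
X_C = 1/(ωC) = 39.5 Ω
Parallel: admittances add. Y = 1/R + 1/(jωL) + jωC
Y = (0.0559 − j0.0691) S
|Y| = 0.0888 S → |Z| = 1/|Y| = 11.3 Ω, ∠Z = −∠Y = 51.0°
I = V/|Z| = 1.78 A
P = VI cos φ = 20 × 1.78 × cos(51.0°) = 22.3 W

22.3 W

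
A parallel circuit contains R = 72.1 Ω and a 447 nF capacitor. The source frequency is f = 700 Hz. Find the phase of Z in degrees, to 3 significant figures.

-8.07°

ω = 2πf = 4398 rad/s
X_C = 1/(ωC) = 509 Ω
Parallel: admittances add. Y = 1/R + jωC
Y = (0.0139 + j0.00197) S
|Y| = 0.0140 S → |Z| = 1/|Y| = 71.4 Ω, ∠Z = −∠Y = -8.07°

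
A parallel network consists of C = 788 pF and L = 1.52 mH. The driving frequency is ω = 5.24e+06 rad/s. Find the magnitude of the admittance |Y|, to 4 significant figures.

4.004 mS

X_L = ωL = 7965 Ω
X_C = 1/(ωC) = 242.2 Ω
Parallel: admittances add. Y = 1/(jωL) + jωC
Y = (0 + j0.004004) S
|Y| = 0.004004 S → |Z| = 1/|Y| = 249.8 Ω, ∠Z = −∠Y = -90.00°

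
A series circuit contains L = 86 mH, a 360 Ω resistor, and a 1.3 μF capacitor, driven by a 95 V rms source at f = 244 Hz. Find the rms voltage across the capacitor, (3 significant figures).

ω = 2πf = 1533 rad/s
X_L = ωL = 132 Ω
X_C = 1/(ωC) = 502 Ω
Net reactance X = X_L − X_C = -370 Ω
Z = 360 − j370 Ω
|Z| = √(360² + 370²) = 516 Ω
I = V/|Z| = 184 mA
V_C = I·|Z_C| = 0.184 × 502 = 92.3 V

92.3 V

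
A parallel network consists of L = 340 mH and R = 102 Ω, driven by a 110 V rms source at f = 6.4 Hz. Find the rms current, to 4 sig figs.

8.117 A

ω = 2πf = 40.21 rad/s
X_L = ωL = 13.67 Ω
Parallel: admittances add. Y = 1/R + 1/(jωL)
Y = (0.009804 − j0.07314) S
|Y| = 0.07380 S → |Z| = 1/|Y| = 13.55 Ω, ∠Z = −∠Y = 82.37°
I = V/|Z| = 110/13.55 = 8.117 A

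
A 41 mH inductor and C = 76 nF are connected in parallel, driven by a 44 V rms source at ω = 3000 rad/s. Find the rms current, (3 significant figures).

X_L = ωL = 123 Ω
X_C = 1/(ωC) = 4390 Ω
Parallel: admittances add. Y = 1/(jωL) + jωC
Y = (0 − j0.00790) S
|Y| = 0.00790 S → |Z| = 1/|Y| = 127 Ω, ∠Z = −∠Y = 90.0°
I = V/|Z| = 44/127 = 348 mA

348 mA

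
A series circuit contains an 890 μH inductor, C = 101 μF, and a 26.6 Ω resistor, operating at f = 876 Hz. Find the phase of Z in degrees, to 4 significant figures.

6.647°

ω = 2πf = 5504 rad/s
X_L = ωL = 4.899 Ω
X_C = 1/(ωC) = 1.799 Ω
Net reactance X = X_L − X_C = 3.100 Ω
Z = 26.60 + j3.100 Ω
|Z| = √(26.60² + 3.100²) = 26.78 Ω
∠Z = arctan(3.100/26.60) = 6.647°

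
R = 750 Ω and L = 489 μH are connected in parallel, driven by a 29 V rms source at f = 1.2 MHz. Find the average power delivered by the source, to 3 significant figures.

ω = 2πf = 7.54e+06 rad/s
X_L = ωL = 3690 Ω
Parallel: admittances add. Y = 1/R + 1/(jωL)
Y = (0.00133 − j0.000271) S
|Y| = 0.00136 S → |Z| = 1/|Y| = 735 Ω, ∠Z = −∠Y = 11.5°
I = V/|Z| = 39.5 mA
P = VI cos φ = 29 × 0.0395 × cos(11.5°) = 1.12 W

1.12 W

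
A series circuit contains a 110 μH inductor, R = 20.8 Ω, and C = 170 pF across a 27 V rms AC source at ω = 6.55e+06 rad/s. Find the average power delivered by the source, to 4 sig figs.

474.4 mW

X_L = ωL = 720.5 Ω
X_C = 1/(ωC) = 898.1 Ω
Net reactance X = X_L − X_C = -177.6 Ω
Z = 20.80 − j177.6 Ω
|Z| = √(20.80² + 177.6²) = 178.8 Ω
∠Z = arctan(-177.6/20.80) = -83.32°
I = V/|Z| = 151.0 mA
P = VI cos φ = 27 × 0.1510 × cos(-83.32°) = 474.4 mW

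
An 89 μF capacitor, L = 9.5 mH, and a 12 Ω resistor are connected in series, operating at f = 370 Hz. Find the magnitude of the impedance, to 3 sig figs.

ω = 2πf = 2325 rad/s
X_L = ωL = 22.1 Ω
X_C = 1/(ωC) = 4.83 Ω
Net reactance X = X_L − X_C = 17.3 Ω
Z = 12.0 + j17.3 Ω
|Z| = √(12.0² + 17.3²) = 21.0 Ω

21.0 Ω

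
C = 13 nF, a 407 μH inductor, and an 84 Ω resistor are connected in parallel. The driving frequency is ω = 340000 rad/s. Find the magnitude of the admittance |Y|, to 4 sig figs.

12.23 mS

X_L = ωL = 138.4 Ω
X_C = 1/(ωC) = 226.2 Ω
Parallel: admittances add. Y = 1/R + 1/(jωL) + jωC
Y = (0.01190 − j0.002806) S
|Y| = 0.01223 S → |Z| = 1/|Y| = 81.76 Ω, ∠Z = −∠Y = 13.26°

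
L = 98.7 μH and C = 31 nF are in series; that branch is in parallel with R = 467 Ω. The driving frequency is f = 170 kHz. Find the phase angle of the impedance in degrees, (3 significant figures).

80.8°

ω = 2πf = 1.068e+06 rad/s
X_L = ωL = 105 Ω
X_C = 1/(ωC) = 30.2 Ω
Branch 1: Z₁ = R = 467 Ω
Branch 2 (series LC): Z₂ = j(X_L − X_C) = j75.2 Ω
Parallel: Z = Z₁Z₂/(Z₁+Z₂), |Z| = 74.3 Ω, ∠Z = 80.8°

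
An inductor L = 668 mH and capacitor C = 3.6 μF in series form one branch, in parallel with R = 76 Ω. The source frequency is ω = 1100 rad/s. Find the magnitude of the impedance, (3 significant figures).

X_L = ωL = 735 Ω
X_C = 1/(ωC) = 253 Ω
Branch 1: Z₁ = R = 76.0 Ω
Branch 2 (series LC): Z₂ = j(X_L − X_C) = j482 Ω
Parallel: Z = Z₁Z₂/(Z₁+Z₂), |Z| = 75.1 Ω, ∠Z = 8.96°

75.1 Ω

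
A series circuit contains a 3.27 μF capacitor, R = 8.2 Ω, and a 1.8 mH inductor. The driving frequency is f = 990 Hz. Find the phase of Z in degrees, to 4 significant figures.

ω = 2πf = 6220 rad/s
X_L = ωL = 11.20 Ω
X_C = 1/(ωC) = 49.16 Ω
Net reactance X = X_L − X_C = -37.97 Ω
Z = 8.200 − j37.97 Ω
|Z| = √(8.200² + 37.97²) = 38.84 Ω
∠Z = arctan(-37.97/8.200) = -77.81°

-77.81°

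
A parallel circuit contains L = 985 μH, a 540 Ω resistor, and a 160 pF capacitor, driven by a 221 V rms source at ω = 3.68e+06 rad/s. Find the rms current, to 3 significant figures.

415 mA

X_L = ωL = 3620 Ω
X_C = 1/(ωC) = 1700 Ω
Parallel: admittances add. Y = 1/R + 1/(jωL) + jωC
Y = (0.00185 + j0.000313) S
|Y| = 0.00188 S → |Z| = 1/|Y| = 532 Ω, ∠Z = −∠Y = -9.59°
I = V/|Z| = 221/532 = 415 mA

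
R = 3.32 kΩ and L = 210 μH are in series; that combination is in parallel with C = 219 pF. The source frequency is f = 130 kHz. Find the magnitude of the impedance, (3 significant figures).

2920 Ω

ω = 2πf = 816800 rad/s
X_L = ωL = 172 Ω
X_C = 1/(ωC) = 5590 Ω
Branch 1 (R+jX_L): Z₁ = 3320 + j172 Ω, |Z₁| = 3320 Ω
Branch 2 (−jX_C): Z₂ = −j5590 Ω
Parallel: Z = Z₁Z₂/(Z₁+Z₂), |Z| = 2920 Ω, ∠Z = -28.5°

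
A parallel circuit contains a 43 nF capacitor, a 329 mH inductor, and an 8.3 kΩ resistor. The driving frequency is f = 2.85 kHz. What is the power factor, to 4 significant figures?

ω = 2πf = 17910 rad/s
X_L = ωL = 5891 Ω
X_C = 1/(ωC) = 1299 Ω
Parallel: admittances add. Y = 1/R + 1/(jωL) + jωC
Y = (0.0001205 + j0.0006003) S
|Y| = 0.0006122 S → |Z| = 1/|Y| = 1633 Ω, ∠Z = −∠Y = -78.65°
cos φ = cos(-78.65°) = 0.1968

0.1968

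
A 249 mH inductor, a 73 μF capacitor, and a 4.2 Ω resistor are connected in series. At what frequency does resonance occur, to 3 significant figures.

37.3 Hz

ω₀ = 1/√(LC) = 1/√(0.249 × 7.3e-05) = 234.6 rad/s
f₀ = ω₀/(2π) = 37.3 Hz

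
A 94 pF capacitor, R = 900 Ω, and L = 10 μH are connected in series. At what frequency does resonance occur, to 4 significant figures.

5.191 MHz

ω₀ = 1/√(LC) = 1/√(1e-05 × 9.4e-11) = 3.262e+07 rad/s
f₀ = ω₀/(2π) = 5.191 MHz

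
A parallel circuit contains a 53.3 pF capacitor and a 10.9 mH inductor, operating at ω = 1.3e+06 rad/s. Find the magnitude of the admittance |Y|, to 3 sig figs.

1.28 μS

X_L = ωL = 14200 Ω
X_C = 1/(ωC) = 14400 Ω
Parallel: admittances add. Y = 1/(jωL) + jωC
Y = (0 − j1.28e-06) S
|Y| = 1.28e-06 S → |Z| = 1/|Y| = 780000 Ω, ∠Z = −∠Y = 90.0°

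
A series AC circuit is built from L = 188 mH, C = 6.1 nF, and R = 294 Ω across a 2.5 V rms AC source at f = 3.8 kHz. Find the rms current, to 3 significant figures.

ω = 2πf = 23880 rad/s
X_L = ωL = 4490 Ω
X_C = 1/(ωC) = 6870 Ω
Net reactance X = X_L − X_C = -2380 Ω
Z = 294 − j2380 Ω
|Z| = √(294² + 2380²) = 2400 Ω
I = V/|Z| = 2.5/2400 = 1.04 mA

1.04 mA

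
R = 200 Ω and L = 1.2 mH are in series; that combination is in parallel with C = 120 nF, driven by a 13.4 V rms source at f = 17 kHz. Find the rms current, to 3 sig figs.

ω = 2πf = 106800 rad/s
X_L = ωL = 128 Ω
X_C = 1/(ωC) = 78.0 Ω
Branch 1 (R+jX_L): Z₁ = 200 + j128 Ω, |Z₁| = 238 Ω
Branch 2 (−jX_C): Z₂ = −j78.0 Ω
Parallel: Z = Z₁Z₂/(Z₁+Z₂), |Z| = 89.9 Ω, ∠Z = -71.4°
I = V/|Z| = 13.4/89.9 = 149 mA

149 mA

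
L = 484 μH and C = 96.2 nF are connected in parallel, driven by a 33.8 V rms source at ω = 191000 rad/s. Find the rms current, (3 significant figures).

X_L = ωL = 92.4 Ω
X_C = 1/(ωC) = 54.4 Ω
Parallel: admittances add. Y = 1/(jωL) + jωC
Y = (0 + j0.00756) S
|Y| = 0.00756 S → |Z| = 1/|Y| = 132 Ω, ∠Z = −∠Y = -90.0°
I = V/|Z| = 33.8/132 = 255 mA

255 mA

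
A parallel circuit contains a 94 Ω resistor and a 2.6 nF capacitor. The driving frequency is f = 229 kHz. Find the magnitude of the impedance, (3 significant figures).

88.7 Ω

ω = 2πf = 1.439e+06 rad/s
X_C = 1/(ωC) = 267 Ω
Parallel: admittances add. Y = 1/R + jωC
Y = (0.0106 + j0.00374) S
|Y| = 0.0113 S → |Z| = 1/|Y| = 88.7 Ω, ∠Z = −∠Y = -19.4°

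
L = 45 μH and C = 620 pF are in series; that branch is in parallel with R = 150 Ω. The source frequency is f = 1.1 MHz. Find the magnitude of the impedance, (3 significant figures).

69.0 Ω

ω = 2πf = 6.912e+06 rad/s
X_L = ωL = 311 Ω
X_C = 1/(ωC) = 233 Ω
Branch 1: Z₁ = R = 150 Ω
Branch 2 (series LC): Z₂ = j(X_L − X_C) = j77.7 Ω
Parallel: Z = Z₁Z₂/(Z₁+Z₂), |Z| = 69.0 Ω, ∠Z = 62.6°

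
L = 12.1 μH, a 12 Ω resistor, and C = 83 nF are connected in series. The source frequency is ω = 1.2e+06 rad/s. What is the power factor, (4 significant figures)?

X_L = ωL = 14.52 Ω
X_C = 1/(ωC) = 10.04 Ω
Net reactance X = X_L − X_C = 4.480 Ω
Z = 12.00 + j4.480 Ω
|Z| = √(12.00² + 4.480²) = 12.81 Ω
∠Z = arctan(4.480/12.00) = 20.47°
cos φ = cos(20.47°) = 0.9368

0.9368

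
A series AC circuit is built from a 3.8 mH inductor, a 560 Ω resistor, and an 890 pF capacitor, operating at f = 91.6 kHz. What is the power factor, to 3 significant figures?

0.922

ω = 2πf = 575500 rad/s
X_L = ωL = 2190 Ω
X_C = 1/(ωC) = 1950 Ω
Net reactance X = X_L − X_C = 235 Ω
Z = 560 + j235 Ω
|Z| = √(560² + 235²) = 607 Ω
∠Z = arctan(235/560) = 22.7°
cos φ = cos(22.7°) = 0.922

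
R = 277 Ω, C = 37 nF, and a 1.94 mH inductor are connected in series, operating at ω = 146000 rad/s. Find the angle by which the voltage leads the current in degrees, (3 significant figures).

X_L = ωL = 283 Ω
X_C = 1/(ωC) = 185 Ω
Net reactance X = X_L − X_C = 98.1 Ω
Z = 277 + j98.1 Ω
|Z| = √(277² + 98.1²) = 294 Ω
∠Z = arctan(98.1/277) = 19.5°

19.5°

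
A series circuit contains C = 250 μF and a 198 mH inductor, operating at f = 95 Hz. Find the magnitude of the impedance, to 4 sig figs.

ω = 2πf = 596.9 rad/s
X_L = ωL = 118.2 Ω
X_C = 1/(ωC) = 6.701 Ω
Net reactance X = X_L − X_C = 111.5 Ω
Z = j111.5 Ω
|Z| = √(0² + 111.5²) = 111.5 Ω

111.5 Ω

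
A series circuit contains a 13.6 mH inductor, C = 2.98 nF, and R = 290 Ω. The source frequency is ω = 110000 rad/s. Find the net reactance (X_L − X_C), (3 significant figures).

X_L = ωL = 1500 Ω
X_C = 1/(ωC) = 3050 Ω
X = 1500 − 3050 = -1550 Ω

-1550 Ω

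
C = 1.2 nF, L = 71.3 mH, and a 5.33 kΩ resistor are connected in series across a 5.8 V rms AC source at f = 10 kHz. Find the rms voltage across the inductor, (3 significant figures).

ω = 2πf = 62830 rad/s
X_L = ωL = 4480 Ω
X_C = 1/(ωC) = 13300 Ω
Net reactance X = X_L − X_C = -8780 Ω
Z = 5330 − j8780 Ω
|Z| = √(5330² + 8780²) = 10300 Ω
I = V/|Z| = 565 μA
V_L = I·|Z_L| = 0.000565 × 4480 = 2.53 V

2.53 V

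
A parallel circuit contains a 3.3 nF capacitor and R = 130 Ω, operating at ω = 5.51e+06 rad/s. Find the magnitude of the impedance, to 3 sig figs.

50.7 Ω

X_C = 1/(ωC) = 55.0 Ω
Parallel: admittances add. Y = 1/R + jωC
Y = (0.00769 + j0.0182) S
|Y| = 0.0197 S → |Z| = 1/|Y| = 50.7 Ω, ∠Z = −∠Y = -67.1°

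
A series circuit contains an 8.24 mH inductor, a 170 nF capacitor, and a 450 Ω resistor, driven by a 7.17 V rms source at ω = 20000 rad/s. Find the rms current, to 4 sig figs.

X_L = ωL = 164.8 Ω
X_C = 1/(ωC) = 294.1 Ω
Net reactance X = X_L − X_C = -129.3 Ω
Z = 450.0 − j129.3 Ω
|Z| = √(450.0² + 129.3²) = 468.2 Ω
I = V/|Z| = 7.17/468.2 = 15.31 mA

15.31 mA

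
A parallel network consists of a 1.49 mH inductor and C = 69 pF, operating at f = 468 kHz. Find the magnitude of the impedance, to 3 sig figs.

39500 Ω

ω = 2πf = 2.941e+06 rad/s
X_L = ωL = 4380 Ω
X_C = 1/(ωC) = 4930 Ω
Parallel: admittances add. Y = 1/(jωL) + jωC
Y = (0 − j2.53e-05) S
|Y| = 2.53e-05 S → |Z| = 1/|Y| = 39500 Ω, ∠Z = −∠Y = 90.0°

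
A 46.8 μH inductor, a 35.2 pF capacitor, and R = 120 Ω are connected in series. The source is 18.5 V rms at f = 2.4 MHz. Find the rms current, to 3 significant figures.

15.6 mA

ω = 2πf = 1.508e+07 rad/s
X_L = ωL = 706 Ω
X_C = 1/(ωC) = 1880 Ω
Net reactance X = X_L − X_C = -1180 Ω
Z = 120 − j1180 Ω
|Z| = √(120² + 1180²) = 1180 Ω
I = V/|Z| = 18.5/1180 = 15.6 mA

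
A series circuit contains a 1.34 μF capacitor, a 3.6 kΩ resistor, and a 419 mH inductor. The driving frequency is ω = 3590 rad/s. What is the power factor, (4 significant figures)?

0.9409

X_L = ωL = 1504 Ω
X_C = 1/(ωC) = 207.9 Ω
Net reactance X = X_L − X_C = 1296 Ω
Z = 3600 + j1296 Ω
|Z| = √(3600² + 1296²) = 3826 Ω
∠Z = arctan(1296/3600) = 19.80°
cos φ = cos(19.80°) = 0.9409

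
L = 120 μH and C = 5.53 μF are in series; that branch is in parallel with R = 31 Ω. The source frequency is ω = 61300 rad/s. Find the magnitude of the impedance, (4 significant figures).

X_L = ωL = 7.356 Ω
X_C = 1/(ωC) = 2.950 Ω
Branch 1: Z₁ = R = 31.00 Ω
Branch 2 (series LC): Z₂ = j(X_L − X_C) = j4.406 Ω
Parallel: Z = Z₁Z₂/(Z₁+Z₂), |Z| = 4.362 Ω, ∠Z = 81.91°

4.362 Ω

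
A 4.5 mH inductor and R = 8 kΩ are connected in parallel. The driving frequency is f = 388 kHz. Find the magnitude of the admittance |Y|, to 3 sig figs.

ω = 2πf = 2.438e+06 rad/s
X_L = ωL = 11000 Ω
Parallel: admittances add. Y = 1/R + 1/(jωL)
Y = (0.000125 − j9.12e-05) S
|Y| = 0.000155 S → |Z| = 1/|Y| = 6460 Ω, ∠Z = −∠Y = 36.1°

155 μS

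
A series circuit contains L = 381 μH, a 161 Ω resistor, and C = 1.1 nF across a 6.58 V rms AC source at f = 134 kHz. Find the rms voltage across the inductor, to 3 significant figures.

2.72 V

ω = 2πf = 841900 rad/s
X_L = ωL = 321 Ω
X_C = 1/(ωC) = 1080 Ω
Net reactance X = X_L − X_C = -759 Ω
Z = 161 − j759 Ω
|Z| = √(161² + 759²) = 776 Ω
I = V/|Z| = 8.48 mA
V_L = I·|Z_L| = 0.00848 × 321 = 2.72 V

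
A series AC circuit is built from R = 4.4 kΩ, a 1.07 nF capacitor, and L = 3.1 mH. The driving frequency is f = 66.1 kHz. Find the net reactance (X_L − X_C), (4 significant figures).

-962.8 Ω

ω = 2πf = 415300 rad/s
X_L = ωL = 1287 Ω
X_C = 1/(ωC) = 2250 Ω
X = 1287 − 2250 = -962.8 Ω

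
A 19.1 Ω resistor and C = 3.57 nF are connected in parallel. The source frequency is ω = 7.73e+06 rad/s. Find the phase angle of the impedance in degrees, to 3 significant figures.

-27.8°

X_C = 1/(ωC) = 36.2 Ω
Parallel: admittances add. Y = 1/R + jωC
Y = (0.0524 + j0.0276) S
|Y| = 0.0592 S → |Z| = 1/|Y| = 16.9 Ω, ∠Z = −∠Y = -27.8°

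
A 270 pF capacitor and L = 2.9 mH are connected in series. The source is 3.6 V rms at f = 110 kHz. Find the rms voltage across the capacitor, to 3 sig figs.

5.75 V

ω = 2πf = 691200 rad/s
X_L = ωL = 2000 Ω
X_C = 1/(ωC) = 5360 Ω
Net reactance X = X_L − X_C = -3350 Ω
Z = − j3350 Ω
|Z| = √(0² + 3350²) = 3350 Ω
I = V/|Z| = 1.07 mA
V_C = I·|Z_C| = 0.00107 × 5360 = 5.75 V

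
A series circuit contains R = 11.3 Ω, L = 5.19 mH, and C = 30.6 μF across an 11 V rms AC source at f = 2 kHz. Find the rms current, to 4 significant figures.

ω = 2πf = 12570 rad/s
X_L = ωL = 65.22 Ω
X_C = 1/(ωC) = 2.601 Ω
Net reactance X = X_L − X_C = 62.62 Ω
Z = 11.30 + j62.62 Ω
|Z| = √(11.30² + 62.62²) = 63.63 Ω
I = V/|Z| = 11/63.63 = 172.9 mA

172.9 mA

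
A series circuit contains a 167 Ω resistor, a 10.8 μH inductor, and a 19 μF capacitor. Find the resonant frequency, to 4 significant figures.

11.11 kHz

ω₀ = 1/√(LC) = 1/√(1.08e-05 × 1.9e-05) = 69810 rad/s
f₀ = ω₀/(2π) = 11.11 kHz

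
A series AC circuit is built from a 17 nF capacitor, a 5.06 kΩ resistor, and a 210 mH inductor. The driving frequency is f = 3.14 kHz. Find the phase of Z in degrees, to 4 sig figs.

ω = 2πf = 19730 rad/s
X_L = ωL = 4143 Ω
X_C = 1/(ωC) = 2982 Ω
Net reactance X = X_L − X_C = 1162 Ω
Z = 5060 + j1162 Ω
|Z| = √(5060² + 1162²) = 5192 Ω
∠Z = arctan(1162/5060) = 12.93°

12.93°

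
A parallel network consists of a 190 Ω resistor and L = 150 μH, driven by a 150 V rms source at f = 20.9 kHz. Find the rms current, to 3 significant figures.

7.66 A

ω = 2πf = 131300 rad/s
X_L = ωL = 19.7 Ω
Parallel: admittances add. Y = 1/R + 1/(jωL)
Y = (0.00526 − j0.0508) S
|Y| = 0.0510 S → |Z| = 1/|Y| = 19.6 Ω, ∠Z = −∠Y = 84.1°
I = V/|Z| = 150/19.6 = 7.66 A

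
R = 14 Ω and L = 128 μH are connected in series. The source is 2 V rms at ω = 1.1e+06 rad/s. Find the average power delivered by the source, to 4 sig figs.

X_L = ωL = 140.8 Ω
Z = 14.00 + j140.8 Ω
|Z| = √(14.00² + 140.8²) = 141.5 Ω
∠Z = arctan(140.8/14.00) = 84.32°
I = V/|Z| = 14.13 mA
P = VI cos φ = 2 × 0.01413 × cos(84.32°) = 2.797 mW

2.797 mW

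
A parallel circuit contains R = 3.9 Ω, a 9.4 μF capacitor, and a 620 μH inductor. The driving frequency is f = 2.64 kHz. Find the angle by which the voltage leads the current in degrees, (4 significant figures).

ω = 2πf = 16590 rad/s
X_L = ωL = 10.28 Ω
X_C = 1/(ωC) = 6.413 Ω
Parallel: admittances add. Y = 1/R + 1/(jωL) + jωC
Y = (0.2564 + j0.05869) S
|Y| = 0.2630 S → |Z| = 1/|Y| = 3.802 Ω, ∠Z = −∠Y = -12.89°

-12.89°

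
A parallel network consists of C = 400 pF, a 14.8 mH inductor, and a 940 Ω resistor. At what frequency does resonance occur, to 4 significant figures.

65.41 kHz

ω₀ = 1/√(LC) = 1/√(0.0148 × 4e-10) = 411000 rad/s
f₀ = ω₀/(2π) = 65.41 kHz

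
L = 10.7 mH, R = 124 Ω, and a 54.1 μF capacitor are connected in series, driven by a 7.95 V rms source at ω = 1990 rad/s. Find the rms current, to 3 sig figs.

63.8 mA

X_L = ωL = 21.3 Ω
X_C = 1/(ωC) = 9.29 Ω
Net reactance X = X_L − X_C = 12.0 Ω
Z = 124 + j12.0 Ω
|Z| = √(124² + 12.0²) = 125 Ω
I = V/|Z| = 7.95/125 = 63.8 mA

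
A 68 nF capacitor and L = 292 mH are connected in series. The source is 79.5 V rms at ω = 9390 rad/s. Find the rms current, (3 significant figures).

67.6 mA

X_L = ωL = 2740 Ω
X_C = 1/(ωC) = 1570 Ω
Net reactance X = X_L − X_C = 1180 Ω
Z = j1180 Ω
|Z| = √(0² + 1180²) = 1180 Ω
I = V/|Z| = 79.5/1180 = 67.6 mA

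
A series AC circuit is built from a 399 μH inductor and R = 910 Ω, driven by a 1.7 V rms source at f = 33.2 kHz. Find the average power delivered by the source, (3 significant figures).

ω = 2πf = 208600 rad/s
X_L = ωL = 83.2 Ω
Z = 910 + j83.2 Ω
|Z| = √(910² + 83.2²) = 914 Ω
∠Z = arctan(83.2/910) = 5.23°
I = V/|Z| = 1.86 mA
P = VI cos φ = 1.7 × 0.00186 × cos(5.23°) = 3.15 mW

3.15 mW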